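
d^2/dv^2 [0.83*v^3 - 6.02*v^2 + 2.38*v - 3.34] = 4.98*v - 12.04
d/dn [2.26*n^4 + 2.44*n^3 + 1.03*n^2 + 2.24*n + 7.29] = 9.04*n^3 + 7.32*n^2 + 2.06*n + 2.24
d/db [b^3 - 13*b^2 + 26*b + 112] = 3*b^2 - 26*b + 26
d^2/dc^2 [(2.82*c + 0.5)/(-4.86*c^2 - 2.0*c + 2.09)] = (-(2.82*c + 0.5)*(9.72*c + 2.0)*(19.44*c + 4.0) + (82.2312*c + 16.14)*(4.86*c^2 + 2.0*c - 2.09))/(4.86*c^2 + 2.0*c - 2.09)^3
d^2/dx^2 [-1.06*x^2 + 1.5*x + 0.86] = -2.12000000000000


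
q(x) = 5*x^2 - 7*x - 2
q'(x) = 10*x - 7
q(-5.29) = 174.95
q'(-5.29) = -59.90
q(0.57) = -4.37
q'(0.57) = -1.30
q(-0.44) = 2.05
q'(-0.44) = -11.40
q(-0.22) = -0.22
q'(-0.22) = -9.20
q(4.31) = 60.71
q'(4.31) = 36.10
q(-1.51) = 19.97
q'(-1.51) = -22.10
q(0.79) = -4.41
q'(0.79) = 0.90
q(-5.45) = 184.66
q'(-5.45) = -61.50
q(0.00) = -2.00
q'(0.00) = -7.00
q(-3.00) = 64.00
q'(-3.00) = -37.00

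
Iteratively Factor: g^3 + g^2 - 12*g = (g)*(g^2 + g - 12) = g*(g + 4)*(g - 3)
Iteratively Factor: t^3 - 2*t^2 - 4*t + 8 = (t + 2)*(t^2 - 4*t + 4) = (t - 2)*(t + 2)*(t - 2)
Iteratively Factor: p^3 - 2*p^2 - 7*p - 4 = (p + 1)*(p^2 - 3*p - 4) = (p - 4)*(p + 1)*(p + 1)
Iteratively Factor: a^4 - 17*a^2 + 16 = (a + 1)*(a^3 - a^2 - 16*a + 16) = (a - 4)*(a + 1)*(a^2 + 3*a - 4) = (a - 4)*(a - 1)*(a + 1)*(a + 4)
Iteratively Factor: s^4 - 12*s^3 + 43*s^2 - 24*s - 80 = (s - 4)*(s^3 - 8*s^2 + 11*s + 20) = (s - 4)^2*(s^2 - 4*s - 5) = (s - 5)*(s - 4)^2*(s + 1)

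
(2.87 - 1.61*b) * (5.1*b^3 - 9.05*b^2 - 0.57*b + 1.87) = -8.211*b^4 + 29.2075*b^3 - 25.0558*b^2 - 4.6466*b + 5.3669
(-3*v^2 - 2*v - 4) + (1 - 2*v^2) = -5*v^2 - 2*v - 3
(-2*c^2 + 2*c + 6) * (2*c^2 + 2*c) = -4*c^4 + 16*c^2 + 12*c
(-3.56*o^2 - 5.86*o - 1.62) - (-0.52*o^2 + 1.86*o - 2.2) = -3.04*o^2 - 7.72*o + 0.58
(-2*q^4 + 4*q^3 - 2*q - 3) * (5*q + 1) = -10*q^5 + 18*q^4 + 4*q^3 - 10*q^2 - 17*q - 3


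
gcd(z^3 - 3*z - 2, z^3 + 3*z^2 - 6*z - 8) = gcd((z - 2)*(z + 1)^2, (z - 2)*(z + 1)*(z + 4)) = z^2 - z - 2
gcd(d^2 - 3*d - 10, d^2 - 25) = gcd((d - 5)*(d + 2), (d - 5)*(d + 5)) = d - 5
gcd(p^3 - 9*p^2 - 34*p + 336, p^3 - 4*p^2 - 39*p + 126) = p^2 - p - 42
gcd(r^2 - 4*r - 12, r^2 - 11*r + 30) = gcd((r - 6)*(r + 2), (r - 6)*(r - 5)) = r - 6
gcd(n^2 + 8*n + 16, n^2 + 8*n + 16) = n^2 + 8*n + 16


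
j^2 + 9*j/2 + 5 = (j + 2)*(j + 5/2)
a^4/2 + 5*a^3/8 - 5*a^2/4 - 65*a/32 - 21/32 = (a/2 + 1/4)*(a - 7/4)*(a + 1)*(a + 3/2)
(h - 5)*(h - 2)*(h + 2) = h^3 - 5*h^2 - 4*h + 20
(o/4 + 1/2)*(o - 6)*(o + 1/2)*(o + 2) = o^4/4 - 3*o^3/8 - 21*o^2/4 - 17*o/2 - 3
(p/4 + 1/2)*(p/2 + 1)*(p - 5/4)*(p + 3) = p^4/8 + 23*p^3/32 + 29*p^2/32 - p - 15/8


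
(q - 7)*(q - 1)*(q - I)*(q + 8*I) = q^4 - 8*q^3 + 7*I*q^3 + 15*q^2 - 56*I*q^2 - 64*q + 49*I*q + 56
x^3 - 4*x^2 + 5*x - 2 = (x - 2)*(x - 1)^2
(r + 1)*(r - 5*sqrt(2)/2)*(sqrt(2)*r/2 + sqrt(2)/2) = sqrt(2)*r^3/2 - 5*r^2/2 + sqrt(2)*r^2 - 5*r + sqrt(2)*r/2 - 5/2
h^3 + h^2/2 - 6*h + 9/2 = (h - 3/2)*(h - 1)*(h + 3)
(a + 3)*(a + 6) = a^2 + 9*a + 18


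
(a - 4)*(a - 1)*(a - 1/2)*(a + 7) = a^4 + 3*a^3/2 - 32*a^2 + 87*a/2 - 14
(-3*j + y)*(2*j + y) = -6*j^2 - j*y + y^2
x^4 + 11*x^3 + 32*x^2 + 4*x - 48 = (x - 1)*(x + 2)*(x + 4)*(x + 6)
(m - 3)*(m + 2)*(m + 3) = m^3 + 2*m^2 - 9*m - 18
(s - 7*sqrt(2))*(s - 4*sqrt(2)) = s^2 - 11*sqrt(2)*s + 56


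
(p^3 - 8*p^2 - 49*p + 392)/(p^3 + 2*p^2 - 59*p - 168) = (p - 7)/(p + 3)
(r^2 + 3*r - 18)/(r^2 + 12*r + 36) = (r - 3)/(r + 6)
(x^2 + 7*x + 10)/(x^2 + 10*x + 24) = (x^2 + 7*x + 10)/(x^2 + 10*x + 24)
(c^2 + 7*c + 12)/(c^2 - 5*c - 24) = (c + 4)/(c - 8)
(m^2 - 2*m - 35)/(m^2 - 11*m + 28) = (m + 5)/(m - 4)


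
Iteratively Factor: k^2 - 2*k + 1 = (k - 1)*(k - 1)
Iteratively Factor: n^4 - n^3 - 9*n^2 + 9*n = (n + 3)*(n^3 - 4*n^2 + 3*n) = (n - 1)*(n + 3)*(n^2 - 3*n) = n*(n - 1)*(n + 3)*(n - 3)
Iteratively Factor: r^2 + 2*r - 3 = (r - 1)*(r + 3)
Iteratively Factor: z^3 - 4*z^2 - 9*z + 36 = (z - 3)*(z^2 - z - 12) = (z - 3)*(z + 3)*(z - 4)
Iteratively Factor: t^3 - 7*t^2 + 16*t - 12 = (t - 2)*(t^2 - 5*t + 6) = (t - 3)*(t - 2)*(t - 2)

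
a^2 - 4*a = a*(a - 4)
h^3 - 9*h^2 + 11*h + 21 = (h - 7)*(h - 3)*(h + 1)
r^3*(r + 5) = r^4 + 5*r^3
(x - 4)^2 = x^2 - 8*x + 16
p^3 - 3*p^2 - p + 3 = (p - 3)*(p - 1)*(p + 1)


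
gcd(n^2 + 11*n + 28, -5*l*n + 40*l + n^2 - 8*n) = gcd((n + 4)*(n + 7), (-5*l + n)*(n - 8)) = 1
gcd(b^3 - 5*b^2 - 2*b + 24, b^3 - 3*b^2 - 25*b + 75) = b - 3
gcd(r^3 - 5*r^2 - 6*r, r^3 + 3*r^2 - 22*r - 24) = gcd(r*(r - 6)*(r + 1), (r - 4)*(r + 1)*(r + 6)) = r + 1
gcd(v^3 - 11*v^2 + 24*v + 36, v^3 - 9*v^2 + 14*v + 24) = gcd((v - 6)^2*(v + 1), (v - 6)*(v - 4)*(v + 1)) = v^2 - 5*v - 6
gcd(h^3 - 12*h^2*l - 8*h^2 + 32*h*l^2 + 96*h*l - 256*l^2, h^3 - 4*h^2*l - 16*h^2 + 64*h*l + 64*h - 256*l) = h^2 - 4*h*l - 8*h + 32*l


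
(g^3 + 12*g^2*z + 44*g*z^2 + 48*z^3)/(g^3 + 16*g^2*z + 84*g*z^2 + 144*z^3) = (g + 2*z)/(g + 6*z)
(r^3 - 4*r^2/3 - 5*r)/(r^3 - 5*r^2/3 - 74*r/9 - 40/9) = 3*r*(r - 3)/(3*r^2 - 10*r - 8)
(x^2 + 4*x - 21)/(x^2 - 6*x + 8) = (x^2 + 4*x - 21)/(x^2 - 6*x + 8)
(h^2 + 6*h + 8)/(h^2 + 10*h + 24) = (h + 2)/(h + 6)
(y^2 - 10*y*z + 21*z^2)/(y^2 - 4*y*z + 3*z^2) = (y - 7*z)/(y - z)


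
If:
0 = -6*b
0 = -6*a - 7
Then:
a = -7/6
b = 0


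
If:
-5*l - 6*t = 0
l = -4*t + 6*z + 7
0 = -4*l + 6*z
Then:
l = -21/19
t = 35/38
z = -14/19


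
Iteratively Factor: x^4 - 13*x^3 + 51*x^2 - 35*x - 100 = (x - 5)*(x^3 - 8*x^2 + 11*x + 20) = (x - 5)*(x - 4)*(x^2 - 4*x - 5) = (x - 5)^2*(x - 4)*(x + 1)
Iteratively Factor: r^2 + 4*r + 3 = (r + 3)*(r + 1)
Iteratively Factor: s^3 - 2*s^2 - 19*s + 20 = (s - 5)*(s^2 + 3*s - 4) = (s - 5)*(s + 4)*(s - 1)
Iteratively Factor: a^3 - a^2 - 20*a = (a + 4)*(a^2 - 5*a) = a*(a + 4)*(a - 5)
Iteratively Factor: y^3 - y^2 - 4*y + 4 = (y + 2)*(y^2 - 3*y + 2) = (y - 1)*(y + 2)*(y - 2)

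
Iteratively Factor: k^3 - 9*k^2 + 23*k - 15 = (k - 3)*(k^2 - 6*k + 5) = (k - 3)*(k - 1)*(k - 5)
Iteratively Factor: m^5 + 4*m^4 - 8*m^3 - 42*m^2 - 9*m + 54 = (m - 1)*(m^4 + 5*m^3 - 3*m^2 - 45*m - 54) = (m - 1)*(m + 3)*(m^3 + 2*m^2 - 9*m - 18) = (m - 3)*(m - 1)*(m + 3)*(m^2 + 5*m + 6) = (m - 3)*(m - 1)*(m + 3)^2*(m + 2)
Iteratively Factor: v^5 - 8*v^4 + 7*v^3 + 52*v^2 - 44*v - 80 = (v + 1)*(v^4 - 9*v^3 + 16*v^2 + 36*v - 80) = (v - 5)*(v + 1)*(v^3 - 4*v^2 - 4*v + 16) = (v - 5)*(v - 4)*(v + 1)*(v^2 - 4) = (v - 5)*(v - 4)*(v - 2)*(v + 1)*(v + 2)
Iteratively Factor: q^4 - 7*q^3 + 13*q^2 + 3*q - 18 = (q - 3)*(q^3 - 4*q^2 + q + 6) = (q - 3)*(q + 1)*(q^2 - 5*q + 6) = (q - 3)*(q - 2)*(q + 1)*(q - 3)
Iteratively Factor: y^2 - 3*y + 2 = (y - 2)*(y - 1)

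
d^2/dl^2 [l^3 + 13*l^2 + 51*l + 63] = 6*l + 26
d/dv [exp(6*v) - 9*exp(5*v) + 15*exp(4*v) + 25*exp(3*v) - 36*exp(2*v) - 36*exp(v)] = (6*exp(5*v) - 45*exp(4*v) + 60*exp(3*v) + 75*exp(2*v) - 72*exp(v) - 36)*exp(v)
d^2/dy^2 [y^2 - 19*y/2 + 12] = 2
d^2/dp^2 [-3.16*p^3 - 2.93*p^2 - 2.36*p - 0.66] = -18.96*p - 5.86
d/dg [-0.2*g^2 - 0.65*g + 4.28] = -0.4*g - 0.65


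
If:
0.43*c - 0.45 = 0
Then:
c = 1.05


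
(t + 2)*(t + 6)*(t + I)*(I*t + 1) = I*t^4 + 8*I*t^3 + 13*I*t^2 + 8*I*t + 12*I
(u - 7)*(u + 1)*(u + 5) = u^3 - u^2 - 37*u - 35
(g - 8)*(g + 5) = g^2 - 3*g - 40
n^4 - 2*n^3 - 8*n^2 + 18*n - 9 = (n - 3)*(n - 1)^2*(n + 3)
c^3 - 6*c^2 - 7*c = c*(c - 7)*(c + 1)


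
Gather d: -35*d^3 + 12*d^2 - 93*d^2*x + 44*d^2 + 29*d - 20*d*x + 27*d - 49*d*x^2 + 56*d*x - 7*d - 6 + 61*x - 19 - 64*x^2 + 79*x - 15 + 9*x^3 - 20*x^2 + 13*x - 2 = -35*d^3 + d^2*(56 - 93*x) + d*(-49*x^2 + 36*x + 49) + 9*x^3 - 84*x^2 + 153*x - 42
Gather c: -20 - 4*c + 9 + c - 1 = -3*c - 12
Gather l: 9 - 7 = 2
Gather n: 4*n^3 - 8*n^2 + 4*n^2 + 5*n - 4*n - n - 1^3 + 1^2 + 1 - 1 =4*n^3 - 4*n^2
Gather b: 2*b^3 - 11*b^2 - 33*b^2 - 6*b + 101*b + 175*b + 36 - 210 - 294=2*b^3 - 44*b^2 + 270*b - 468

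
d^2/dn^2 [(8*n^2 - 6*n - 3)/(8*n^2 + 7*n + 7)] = 2*(-832*n^3 - 1920*n^2 + 504*n + 707)/(512*n^6 + 1344*n^5 + 2520*n^4 + 2695*n^3 + 2205*n^2 + 1029*n + 343)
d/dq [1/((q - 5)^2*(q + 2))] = -(3*q - 1)/((q - 5)^3*(q + 2)^2)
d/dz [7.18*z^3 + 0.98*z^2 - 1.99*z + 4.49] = 21.54*z^2 + 1.96*z - 1.99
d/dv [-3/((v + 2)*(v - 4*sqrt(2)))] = 6*(v - 2*sqrt(2) + 1)/((v + 2)^2*(v - 4*sqrt(2))^2)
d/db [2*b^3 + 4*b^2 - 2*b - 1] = 6*b^2 + 8*b - 2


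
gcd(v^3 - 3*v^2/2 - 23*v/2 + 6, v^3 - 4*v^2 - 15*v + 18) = v + 3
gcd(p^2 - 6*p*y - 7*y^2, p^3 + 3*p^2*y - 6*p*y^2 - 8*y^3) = p + y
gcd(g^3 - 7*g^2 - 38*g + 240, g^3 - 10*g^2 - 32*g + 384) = g^2 - 2*g - 48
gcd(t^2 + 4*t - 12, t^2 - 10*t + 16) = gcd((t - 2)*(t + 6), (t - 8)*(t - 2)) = t - 2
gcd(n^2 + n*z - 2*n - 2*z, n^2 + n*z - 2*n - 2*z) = n^2 + n*z - 2*n - 2*z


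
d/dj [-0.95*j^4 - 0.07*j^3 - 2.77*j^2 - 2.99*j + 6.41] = -3.8*j^3 - 0.21*j^2 - 5.54*j - 2.99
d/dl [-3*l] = -3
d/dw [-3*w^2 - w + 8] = -6*w - 1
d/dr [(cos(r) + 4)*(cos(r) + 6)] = -2*(cos(r) + 5)*sin(r)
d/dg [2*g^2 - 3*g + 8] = 4*g - 3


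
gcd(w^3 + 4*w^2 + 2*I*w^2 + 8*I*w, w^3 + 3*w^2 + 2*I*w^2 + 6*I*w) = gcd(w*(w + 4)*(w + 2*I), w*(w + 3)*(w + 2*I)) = w^2 + 2*I*w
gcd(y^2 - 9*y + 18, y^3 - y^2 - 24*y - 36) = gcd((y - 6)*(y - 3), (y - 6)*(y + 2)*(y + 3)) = y - 6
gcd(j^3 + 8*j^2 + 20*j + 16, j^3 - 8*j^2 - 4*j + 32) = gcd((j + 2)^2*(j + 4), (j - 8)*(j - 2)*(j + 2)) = j + 2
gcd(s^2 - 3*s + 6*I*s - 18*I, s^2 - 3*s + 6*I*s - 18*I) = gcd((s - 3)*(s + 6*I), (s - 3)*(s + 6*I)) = s^2 + s*(-3 + 6*I) - 18*I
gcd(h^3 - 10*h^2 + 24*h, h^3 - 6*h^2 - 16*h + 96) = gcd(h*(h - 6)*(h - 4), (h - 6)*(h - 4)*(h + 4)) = h^2 - 10*h + 24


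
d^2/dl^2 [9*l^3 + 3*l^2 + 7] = 54*l + 6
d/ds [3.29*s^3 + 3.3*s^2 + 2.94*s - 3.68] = 9.87*s^2 + 6.6*s + 2.94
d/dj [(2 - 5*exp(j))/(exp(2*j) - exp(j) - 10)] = ((2*exp(j) - 1)*(5*exp(j) - 2) - 5*exp(2*j) + 5*exp(j) + 50)*exp(j)/(-exp(2*j) + exp(j) + 10)^2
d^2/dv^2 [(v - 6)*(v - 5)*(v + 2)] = 6*v - 18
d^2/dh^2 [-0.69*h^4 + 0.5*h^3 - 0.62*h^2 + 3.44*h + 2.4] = -8.28*h^2 + 3.0*h - 1.24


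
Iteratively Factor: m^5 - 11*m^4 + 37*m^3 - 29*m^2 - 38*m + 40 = (m - 4)*(m^4 - 7*m^3 + 9*m^2 + 7*m - 10) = (m - 4)*(m - 2)*(m^3 - 5*m^2 - m + 5) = (m - 5)*(m - 4)*(m - 2)*(m^2 - 1) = (m - 5)*(m - 4)*(m - 2)*(m + 1)*(m - 1)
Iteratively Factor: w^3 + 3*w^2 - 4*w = (w)*(w^2 + 3*w - 4) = w*(w - 1)*(w + 4)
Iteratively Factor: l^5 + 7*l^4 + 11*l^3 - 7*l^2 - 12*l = (l + 4)*(l^4 + 3*l^3 - l^2 - 3*l) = (l + 1)*(l + 4)*(l^3 + 2*l^2 - 3*l) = (l + 1)*(l + 3)*(l + 4)*(l^2 - l) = l*(l + 1)*(l + 3)*(l + 4)*(l - 1)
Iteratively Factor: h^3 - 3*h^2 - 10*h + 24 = (h - 4)*(h^2 + h - 6) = (h - 4)*(h - 2)*(h + 3)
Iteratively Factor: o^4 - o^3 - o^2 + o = (o + 1)*(o^3 - 2*o^2 + o) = (o - 1)*(o + 1)*(o^2 - o) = o*(o - 1)*(o + 1)*(o - 1)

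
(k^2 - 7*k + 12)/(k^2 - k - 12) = (k - 3)/(k + 3)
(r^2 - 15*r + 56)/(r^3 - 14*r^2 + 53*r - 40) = (r - 7)/(r^2 - 6*r + 5)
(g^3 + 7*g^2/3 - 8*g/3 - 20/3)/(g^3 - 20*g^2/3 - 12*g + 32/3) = (3*g^2 + g - 10)/(3*g^2 - 26*g + 16)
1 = 1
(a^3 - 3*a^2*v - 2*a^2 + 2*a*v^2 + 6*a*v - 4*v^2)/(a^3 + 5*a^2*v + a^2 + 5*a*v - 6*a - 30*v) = (a^2 - 3*a*v + 2*v^2)/(a^2 + 5*a*v + 3*a + 15*v)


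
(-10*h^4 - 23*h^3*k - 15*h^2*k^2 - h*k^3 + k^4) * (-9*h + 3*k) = 90*h^5 + 177*h^4*k + 66*h^3*k^2 - 36*h^2*k^3 - 12*h*k^4 + 3*k^5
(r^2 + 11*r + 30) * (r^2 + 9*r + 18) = r^4 + 20*r^3 + 147*r^2 + 468*r + 540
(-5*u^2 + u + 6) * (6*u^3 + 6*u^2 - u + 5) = -30*u^5 - 24*u^4 + 47*u^3 + 10*u^2 - u + 30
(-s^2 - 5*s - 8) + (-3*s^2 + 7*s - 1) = -4*s^2 + 2*s - 9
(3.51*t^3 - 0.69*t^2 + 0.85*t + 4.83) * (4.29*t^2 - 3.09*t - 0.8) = 15.0579*t^5 - 13.806*t^4 + 2.9706*t^3 + 18.6462*t^2 - 15.6047*t - 3.864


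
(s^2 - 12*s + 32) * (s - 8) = s^3 - 20*s^2 + 128*s - 256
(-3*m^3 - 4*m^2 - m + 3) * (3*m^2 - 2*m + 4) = -9*m^5 - 6*m^4 - 7*m^3 - 5*m^2 - 10*m + 12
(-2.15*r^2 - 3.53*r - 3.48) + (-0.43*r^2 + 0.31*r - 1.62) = -2.58*r^2 - 3.22*r - 5.1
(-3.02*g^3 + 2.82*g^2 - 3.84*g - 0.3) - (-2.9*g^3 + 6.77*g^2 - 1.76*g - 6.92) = -0.12*g^3 - 3.95*g^2 - 2.08*g + 6.62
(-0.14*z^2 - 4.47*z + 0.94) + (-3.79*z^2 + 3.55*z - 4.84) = -3.93*z^2 - 0.92*z - 3.9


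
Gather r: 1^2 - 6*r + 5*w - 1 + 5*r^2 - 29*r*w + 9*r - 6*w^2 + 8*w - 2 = 5*r^2 + r*(3 - 29*w) - 6*w^2 + 13*w - 2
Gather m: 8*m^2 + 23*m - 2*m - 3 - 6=8*m^2 + 21*m - 9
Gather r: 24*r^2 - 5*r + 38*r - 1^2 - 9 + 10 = 24*r^2 + 33*r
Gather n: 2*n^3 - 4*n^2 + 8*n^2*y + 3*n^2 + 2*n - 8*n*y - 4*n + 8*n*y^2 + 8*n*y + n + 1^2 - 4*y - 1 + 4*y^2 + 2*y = 2*n^3 + n^2*(8*y - 1) + n*(8*y^2 - 1) + 4*y^2 - 2*y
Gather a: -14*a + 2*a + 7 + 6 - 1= 12 - 12*a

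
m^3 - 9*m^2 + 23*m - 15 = (m - 5)*(m - 3)*(m - 1)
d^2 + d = d*(d + 1)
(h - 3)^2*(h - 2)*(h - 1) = h^4 - 9*h^3 + 29*h^2 - 39*h + 18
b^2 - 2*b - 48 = (b - 8)*(b + 6)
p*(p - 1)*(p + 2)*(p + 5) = p^4 + 6*p^3 + 3*p^2 - 10*p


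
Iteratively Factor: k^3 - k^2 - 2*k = (k)*(k^2 - k - 2) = k*(k + 1)*(k - 2)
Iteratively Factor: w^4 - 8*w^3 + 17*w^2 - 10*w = (w - 5)*(w^3 - 3*w^2 + 2*w) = w*(w - 5)*(w^2 - 3*w + 2) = w*(w - 5)*(w - 1)*(w - 2)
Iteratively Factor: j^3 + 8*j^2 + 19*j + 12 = (j + 4)*(j^2 + 4*j + 3) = (j + 1)*(j + 4)*(j + 3)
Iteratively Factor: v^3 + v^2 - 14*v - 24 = (v + 3)*(v^2 - 2*v - 8) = (v - 4)*(v + 3)*(v + 2)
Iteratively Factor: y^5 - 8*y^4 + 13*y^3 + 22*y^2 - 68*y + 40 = (y - 2)*(y^4 - 6*y^3 + y^2 + 24*y - 20) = (y - 5)*(y - 2)*(y^3 - y^2 - 4*y + 4) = (y - 5)*(y - 2)^2*(y^2 + y - 2) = (y - 5)*(y - 2)^2*(y + 2)*(y - 1)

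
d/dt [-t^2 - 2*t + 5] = -2*t - 2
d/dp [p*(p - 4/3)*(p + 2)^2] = 4*p^3 + 8*p^2 - 8*p/3 - 16/3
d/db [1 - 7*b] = -7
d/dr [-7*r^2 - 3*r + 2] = -14*r - 3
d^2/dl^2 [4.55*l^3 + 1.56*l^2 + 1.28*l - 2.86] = 27.3*l + 3.12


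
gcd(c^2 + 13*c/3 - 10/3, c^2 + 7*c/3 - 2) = c - 2/3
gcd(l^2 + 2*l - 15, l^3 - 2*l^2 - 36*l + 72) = 1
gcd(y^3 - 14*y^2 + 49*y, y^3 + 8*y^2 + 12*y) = y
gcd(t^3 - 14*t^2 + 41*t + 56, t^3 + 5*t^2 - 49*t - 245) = t - 7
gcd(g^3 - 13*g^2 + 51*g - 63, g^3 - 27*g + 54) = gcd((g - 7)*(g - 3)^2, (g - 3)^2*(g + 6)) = g^2 - 6*g + 9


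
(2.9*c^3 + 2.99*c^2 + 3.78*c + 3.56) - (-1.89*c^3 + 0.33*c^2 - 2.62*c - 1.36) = 4.79*c^3 + 2.66*c^2 + 6.4*c + 4.92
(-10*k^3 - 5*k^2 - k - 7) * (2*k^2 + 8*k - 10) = -20*k^5 - 90*k^4 + 58*k^3 + 28*k^2 - 46*k + 70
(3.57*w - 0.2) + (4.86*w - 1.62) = 8.43*w - 1.82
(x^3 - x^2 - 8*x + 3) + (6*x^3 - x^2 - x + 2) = 7*x^3 - 2*x^2 - 9*x + 5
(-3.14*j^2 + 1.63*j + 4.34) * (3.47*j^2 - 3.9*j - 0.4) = -10.8958*j^4 + 17.9021*j^3 + 9.9588*j^2 - 17.578*j - 1.736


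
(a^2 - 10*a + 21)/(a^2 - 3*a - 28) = (a - 3)/(a + 4)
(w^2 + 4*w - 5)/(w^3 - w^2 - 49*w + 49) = (w + 5)/(w^2 - 49)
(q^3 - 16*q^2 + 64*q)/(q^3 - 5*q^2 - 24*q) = (q - 8)/(q + 3)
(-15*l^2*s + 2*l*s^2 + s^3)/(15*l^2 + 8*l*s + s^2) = s*(-3*l + s)/(3*l + s)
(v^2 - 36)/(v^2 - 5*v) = (v^2 - 36)/(v*(v - 5))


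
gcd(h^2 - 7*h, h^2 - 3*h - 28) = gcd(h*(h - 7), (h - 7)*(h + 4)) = h - 7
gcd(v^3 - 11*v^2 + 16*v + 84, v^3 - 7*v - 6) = v + 2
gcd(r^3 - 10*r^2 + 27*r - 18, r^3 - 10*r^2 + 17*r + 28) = 1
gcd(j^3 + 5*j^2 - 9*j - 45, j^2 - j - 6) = j - 3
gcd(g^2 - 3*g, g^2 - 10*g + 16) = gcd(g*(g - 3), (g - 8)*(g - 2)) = 1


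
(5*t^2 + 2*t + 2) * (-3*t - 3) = -15*t^3 - 21*t^2 - 12*t - 6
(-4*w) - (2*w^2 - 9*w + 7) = -2*w^2 + 5*w - 7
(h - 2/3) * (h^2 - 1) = h^3 - 2*h^2/3 - h + 2/3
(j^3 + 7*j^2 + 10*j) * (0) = 0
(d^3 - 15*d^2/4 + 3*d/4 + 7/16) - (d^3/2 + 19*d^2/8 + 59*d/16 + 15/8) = d^3/2 - 49*d^2/8 - 47*d/16 - 23/16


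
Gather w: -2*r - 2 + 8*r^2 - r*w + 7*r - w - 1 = 8*r^2 + 5*r + w*(-r - 1) - 3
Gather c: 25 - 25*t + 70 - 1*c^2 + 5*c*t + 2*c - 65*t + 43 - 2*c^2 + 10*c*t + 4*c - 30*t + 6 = -3*c^2 + c*(15*t + 6) - 120*t + 144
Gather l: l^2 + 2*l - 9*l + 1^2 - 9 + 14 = l^2 - 7*l + 6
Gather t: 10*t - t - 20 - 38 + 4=9*t - 54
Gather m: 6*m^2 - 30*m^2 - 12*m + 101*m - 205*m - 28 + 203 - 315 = -24*m^2 - 116*m - 140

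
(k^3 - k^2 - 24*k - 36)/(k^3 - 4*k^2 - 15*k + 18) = (k + 2)/(k - 1)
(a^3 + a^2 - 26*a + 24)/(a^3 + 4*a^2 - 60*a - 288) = (a^2 - 5*a + 4)/(a^2 - 2*a - 48)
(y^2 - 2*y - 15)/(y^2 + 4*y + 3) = (y - 5)/(y + 1)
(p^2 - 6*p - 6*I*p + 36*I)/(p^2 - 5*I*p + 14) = (p^2 - 6*p - 6*I*p + 36*I)/(p^2 - 5*I*p + 14)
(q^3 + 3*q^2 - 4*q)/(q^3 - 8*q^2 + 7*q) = (q + 4)/(q - 7)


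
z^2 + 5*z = z*(z + 5)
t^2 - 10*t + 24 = (t - 6)*(t - 4)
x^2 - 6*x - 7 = (x - 7)*(x + 1)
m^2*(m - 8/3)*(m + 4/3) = m^4 - 4*m^3/3 - 32*m^2/9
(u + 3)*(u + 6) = u^2 + 9*u + 18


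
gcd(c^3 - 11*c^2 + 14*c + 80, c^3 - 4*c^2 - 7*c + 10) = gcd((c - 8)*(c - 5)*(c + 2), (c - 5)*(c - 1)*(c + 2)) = c^2 - 3*c - 10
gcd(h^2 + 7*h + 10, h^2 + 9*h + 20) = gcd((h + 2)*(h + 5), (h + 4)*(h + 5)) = h + 5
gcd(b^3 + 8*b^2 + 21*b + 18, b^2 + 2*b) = b + 2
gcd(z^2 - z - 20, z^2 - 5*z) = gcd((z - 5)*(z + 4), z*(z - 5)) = z - 5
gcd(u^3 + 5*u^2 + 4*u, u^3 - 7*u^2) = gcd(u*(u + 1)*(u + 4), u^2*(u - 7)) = u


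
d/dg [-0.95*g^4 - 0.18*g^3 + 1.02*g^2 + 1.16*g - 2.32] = -3.8*g^3 - 0.54*g^2 + 2.04*g + 1.16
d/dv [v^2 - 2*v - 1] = 2*v - 2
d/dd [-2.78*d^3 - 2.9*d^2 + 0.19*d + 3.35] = -8.34*d^2 - 5.8*d + 0.19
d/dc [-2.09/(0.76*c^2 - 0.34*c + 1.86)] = (3.1768*c - 0.7106)/(0.76*c^2 - 0.34*c + 1.86)^2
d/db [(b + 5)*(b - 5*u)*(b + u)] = 3*b^2 - 8*b*u + 10*b - 5*u^2 - 20*u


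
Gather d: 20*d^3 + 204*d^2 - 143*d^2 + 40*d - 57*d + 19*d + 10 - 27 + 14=20*d^3 + 61*d^2 + 2*d - 3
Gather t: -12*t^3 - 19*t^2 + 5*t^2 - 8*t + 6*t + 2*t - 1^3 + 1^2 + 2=-12*t^3 - 14*t^2 + 2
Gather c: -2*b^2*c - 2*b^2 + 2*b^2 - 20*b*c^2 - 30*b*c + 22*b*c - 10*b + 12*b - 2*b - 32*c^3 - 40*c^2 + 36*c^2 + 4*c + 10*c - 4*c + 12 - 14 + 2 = -32*c^3 + c^2*(-20*b - 4) + c*(-2*b^2 - 8*b + 10)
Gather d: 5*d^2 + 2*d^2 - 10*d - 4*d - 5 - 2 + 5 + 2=7*d^2 - 14*d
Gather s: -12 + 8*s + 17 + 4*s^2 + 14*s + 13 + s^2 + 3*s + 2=5*s^2 + 25*s + 20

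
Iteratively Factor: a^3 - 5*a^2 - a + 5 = (a - 5)*(a^2 - 1) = (a - 5)*(a - 1)*(a + 1)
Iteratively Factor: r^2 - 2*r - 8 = (r - 4)*(r + 2)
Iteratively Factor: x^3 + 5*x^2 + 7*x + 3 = (x + 1)*(x^2 + 4*x + 3) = (x + 1)*(x + 3)*(x + 1)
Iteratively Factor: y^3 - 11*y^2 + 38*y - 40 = (y - 5)*(y^2 - 6*y + 8) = (y - 5)*(y - 4)*(y - 2)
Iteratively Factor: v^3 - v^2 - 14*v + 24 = (v - 3)*(v^2 + 2*v - 8) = (v - 3)*(v + 4)*(v - 2)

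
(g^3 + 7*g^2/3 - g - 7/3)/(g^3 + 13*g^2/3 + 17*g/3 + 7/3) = (g - 1)/(g + 1)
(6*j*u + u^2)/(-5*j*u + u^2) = (6*j + u)/(-5*j + u)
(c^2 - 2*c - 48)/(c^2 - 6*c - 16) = (c + 6)/(c + 2)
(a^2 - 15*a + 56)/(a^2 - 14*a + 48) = (a - 7)/(a - 6)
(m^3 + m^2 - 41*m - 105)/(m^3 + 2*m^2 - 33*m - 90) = (m - 7)/(m - 6)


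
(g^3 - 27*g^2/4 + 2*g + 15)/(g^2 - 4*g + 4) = (4*g^2 - 19*g - 30)/(4*(g - 2))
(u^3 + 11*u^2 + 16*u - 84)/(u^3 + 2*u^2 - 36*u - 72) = (u^2 + 5*u - 14)/(u^2 - 4*u - 12)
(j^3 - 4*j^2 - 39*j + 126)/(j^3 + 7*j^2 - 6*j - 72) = (j - 7)/(j + 4)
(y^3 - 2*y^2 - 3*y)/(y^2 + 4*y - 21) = y*(y + 1)/(y + 7)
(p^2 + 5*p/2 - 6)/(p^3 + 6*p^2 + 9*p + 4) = (p - 3/2)/(p^2 + 2*p + 1)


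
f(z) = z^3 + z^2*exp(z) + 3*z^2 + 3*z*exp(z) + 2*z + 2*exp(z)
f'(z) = z^2*exp(z) + 3*z^2 + 5*z*exp(z) + 6*z + 5*exp(z) + 2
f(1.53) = 54.91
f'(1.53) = 87.43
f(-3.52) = -13.37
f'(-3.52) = 18.04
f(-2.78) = -3.77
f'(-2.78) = 8.43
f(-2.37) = -1.15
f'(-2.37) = 4.52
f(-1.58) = 0.33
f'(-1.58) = -0.07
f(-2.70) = -3.13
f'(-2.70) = 7.59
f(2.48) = 224.83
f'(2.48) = 316.55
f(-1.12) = 0.08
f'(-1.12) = -0.74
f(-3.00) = -5.90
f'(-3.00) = 10.95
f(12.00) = 29623556.04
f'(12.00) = 34016257.41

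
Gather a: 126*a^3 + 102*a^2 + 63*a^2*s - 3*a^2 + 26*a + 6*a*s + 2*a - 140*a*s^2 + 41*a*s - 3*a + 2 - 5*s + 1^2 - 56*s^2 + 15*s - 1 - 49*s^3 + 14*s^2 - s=126*a^3 + a^2*(63*s + 99) + a*(-140*s^2 + 47*s + 25) - 49*s^3 - 42*s^2 + 9*s + 2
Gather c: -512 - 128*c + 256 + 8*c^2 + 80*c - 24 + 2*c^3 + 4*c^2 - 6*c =2*c^3 + 12*c^2 - 54*c - 280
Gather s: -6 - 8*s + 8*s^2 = 8*s^2 - 8*s - 6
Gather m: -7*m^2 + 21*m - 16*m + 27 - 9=-7*m^2 + 5*m + 18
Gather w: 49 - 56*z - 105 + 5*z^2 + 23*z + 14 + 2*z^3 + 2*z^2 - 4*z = 2*z^3 + 7*z^2 - 37*z - 42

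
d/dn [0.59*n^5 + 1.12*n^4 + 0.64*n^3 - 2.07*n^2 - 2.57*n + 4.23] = 2.95*n^4 + 4.48*n^3 + 1.92*n^2 - 4.14*n - 2.57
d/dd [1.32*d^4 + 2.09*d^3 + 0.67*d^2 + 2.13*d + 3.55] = 5.28*d^3 + 6.27*d^2 + 1.34*d + 2.13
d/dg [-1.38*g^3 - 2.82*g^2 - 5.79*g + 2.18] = -4.14*g^2 - 5.64*g - 5.79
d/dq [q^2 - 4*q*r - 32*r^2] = 2*q - 4*r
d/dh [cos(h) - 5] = -sin(h)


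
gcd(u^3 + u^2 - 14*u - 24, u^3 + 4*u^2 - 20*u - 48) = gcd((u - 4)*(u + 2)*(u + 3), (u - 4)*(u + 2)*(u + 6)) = u^2 - 2*u - 8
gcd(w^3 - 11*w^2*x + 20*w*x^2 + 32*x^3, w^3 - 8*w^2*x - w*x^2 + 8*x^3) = -w^2 + 7*w*x + 8*x^2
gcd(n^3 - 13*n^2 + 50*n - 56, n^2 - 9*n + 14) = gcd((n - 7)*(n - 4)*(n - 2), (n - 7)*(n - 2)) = n^2 - 9*n + 14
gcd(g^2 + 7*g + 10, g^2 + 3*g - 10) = g + 5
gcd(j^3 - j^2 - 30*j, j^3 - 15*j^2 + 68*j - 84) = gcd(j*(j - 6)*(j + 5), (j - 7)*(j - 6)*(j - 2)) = j - 6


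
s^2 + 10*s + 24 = (s + 4)*(s + 6)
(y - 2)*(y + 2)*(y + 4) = y^3 + 4*y^2 - 4*y - 16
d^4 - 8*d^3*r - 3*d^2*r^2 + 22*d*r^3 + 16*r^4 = (d - 8*r)*(d - 2*r)*(d + r)^2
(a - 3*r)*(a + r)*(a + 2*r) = a^3 - 7*a*r^2 - 6*r^3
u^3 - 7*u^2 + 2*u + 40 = (u - 5)*(u - 4)*(u + 2)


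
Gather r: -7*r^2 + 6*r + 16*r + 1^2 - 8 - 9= -7*r^2 + 22*r - 16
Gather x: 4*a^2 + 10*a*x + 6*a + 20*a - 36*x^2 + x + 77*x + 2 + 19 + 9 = 4*a^2 + 26*a - 36*x^2 + x*(10*a + 78) + 30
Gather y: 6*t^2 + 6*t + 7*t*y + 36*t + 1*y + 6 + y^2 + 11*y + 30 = 6*t^2 + 42*t + y^2 + y*(7*t + 12) + 36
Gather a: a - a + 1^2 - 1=0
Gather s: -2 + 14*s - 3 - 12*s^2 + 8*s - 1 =-12*s^2 + 22*s - 6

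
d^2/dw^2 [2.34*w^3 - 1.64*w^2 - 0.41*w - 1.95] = 14.04*w - 3.28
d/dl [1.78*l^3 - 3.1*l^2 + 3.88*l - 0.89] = 5.34*l^2 - 6.2*l + 3.88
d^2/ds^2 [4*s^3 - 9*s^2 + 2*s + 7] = 24*s - 18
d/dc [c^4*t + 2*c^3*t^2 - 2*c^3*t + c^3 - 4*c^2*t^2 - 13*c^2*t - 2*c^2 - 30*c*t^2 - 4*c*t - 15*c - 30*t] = 4*c^3*t + 6*c^2*t^2 - 6*c^2*t + 3*c^2 - 8*c*t^2 - 26*c*t - 4*c - 30*t^2 - 4*t - 15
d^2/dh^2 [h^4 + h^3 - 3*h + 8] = 6*h*(2*h + 1)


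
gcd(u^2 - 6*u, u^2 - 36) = u - 6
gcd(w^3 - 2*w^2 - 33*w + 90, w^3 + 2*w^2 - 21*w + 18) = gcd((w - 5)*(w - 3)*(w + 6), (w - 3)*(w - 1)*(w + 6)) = w^2 + 3*w - 18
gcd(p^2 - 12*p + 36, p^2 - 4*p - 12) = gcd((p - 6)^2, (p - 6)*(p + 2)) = p - 6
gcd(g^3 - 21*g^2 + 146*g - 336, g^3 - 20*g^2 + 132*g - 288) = g^2 - 14*g + 48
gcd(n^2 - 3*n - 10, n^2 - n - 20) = n - 5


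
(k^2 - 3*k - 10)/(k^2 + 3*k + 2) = (k - 5)/(k + 1)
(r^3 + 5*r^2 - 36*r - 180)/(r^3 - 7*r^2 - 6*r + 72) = (r^2 + 11*r + 30)/(r^2 - r - 12)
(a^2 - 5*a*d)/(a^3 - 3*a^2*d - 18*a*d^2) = (-a + 5*d)/(-a^2 + 3*a*d + 18*d^2)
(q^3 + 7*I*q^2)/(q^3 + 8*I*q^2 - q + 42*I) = q^2/(q^2 + I*q + 6)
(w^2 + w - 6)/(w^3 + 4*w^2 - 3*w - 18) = 1/(w + 3)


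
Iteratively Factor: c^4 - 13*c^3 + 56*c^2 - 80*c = (c - 4)*(c^3 - 9*c^2 + 20*c) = c*(c - 4)*(c^2 - 9*c + 20) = c*(c - 4)^2*(c - 5)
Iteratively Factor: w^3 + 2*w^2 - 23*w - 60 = (w - 5)*(w^2 + 7*w + 12) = (w - 5)*(w + 3)*(w + 4)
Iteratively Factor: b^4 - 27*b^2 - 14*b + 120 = (b - 2)*(b^3 + 2*b^2 - 23*b - 60) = (b - 2)*(b + 3)*(b^2 - b - 20) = (b - 2)*(b + 3)*(b + 4)*(b - 5)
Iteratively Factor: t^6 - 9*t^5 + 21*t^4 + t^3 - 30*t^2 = (t + 1)*(t^5 - 10*t^4 + 31*t^3 - 30*t^2) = (t - 5)*(t + 1)*(t^4 - 5*t^3 + 6*t^2) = t*(t - 5)*(t + 1)*(t^3 - 5*t^2 + 6*t) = t*(t - 5)*(t - 3)*(t + 1)*(t^2 - 2*t) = t*(t - 5)*(t - 3)*(t - 2)*(t + 1)*(t)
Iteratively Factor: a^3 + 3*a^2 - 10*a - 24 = (a + 2)*(a^2 + a - 12) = (a + 2)*(a + 4)*(a - 3)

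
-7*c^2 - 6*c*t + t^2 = (-7*c + t)*(c + t)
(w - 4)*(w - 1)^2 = w^3 - 6*w^2 + 9*w - 4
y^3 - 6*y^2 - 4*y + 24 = (y - 6)*(y - 2)*(y + 2)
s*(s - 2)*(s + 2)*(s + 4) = s^4 + 4*s^3 - 4*s^2 - 16*s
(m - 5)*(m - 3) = m^2 - 8*m + 15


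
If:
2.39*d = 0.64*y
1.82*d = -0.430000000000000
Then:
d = -0.24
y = -0.88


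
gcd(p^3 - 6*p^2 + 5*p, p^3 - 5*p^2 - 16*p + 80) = p - 5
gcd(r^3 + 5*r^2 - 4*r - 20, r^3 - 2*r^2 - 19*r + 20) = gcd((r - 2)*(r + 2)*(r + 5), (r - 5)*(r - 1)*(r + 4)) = 1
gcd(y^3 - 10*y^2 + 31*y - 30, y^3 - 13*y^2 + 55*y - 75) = y^2 - 8*y + 15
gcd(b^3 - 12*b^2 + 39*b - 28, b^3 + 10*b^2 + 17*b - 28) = b - 1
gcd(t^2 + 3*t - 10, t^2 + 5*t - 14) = t - 2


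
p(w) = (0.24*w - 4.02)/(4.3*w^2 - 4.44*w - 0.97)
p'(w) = (4.44 - 8.6*w)*(0.24*w - 4.02)/(4.3*w^2 - 4.44*w - 0.97)^2 + 0.24/(4.3*w^2 - 4.44*w - 0.97)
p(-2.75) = -0.11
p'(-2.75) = -0.06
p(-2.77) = -0.11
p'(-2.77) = -0.06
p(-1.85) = -0.20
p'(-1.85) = -0.18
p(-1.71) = -0.23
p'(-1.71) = -0.22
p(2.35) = -0.28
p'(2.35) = 0.38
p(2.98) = -0.14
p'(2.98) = 0.13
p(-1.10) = -0.47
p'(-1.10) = -0.69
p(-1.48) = -0.29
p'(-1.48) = -0.32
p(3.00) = -0.14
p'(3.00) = 0.13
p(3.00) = -0.14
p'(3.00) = 0.13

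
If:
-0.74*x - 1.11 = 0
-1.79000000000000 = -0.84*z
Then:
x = -1.50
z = 2.13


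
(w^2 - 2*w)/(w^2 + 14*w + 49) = w*(w - 2)/(w^2 + 14*w + 49)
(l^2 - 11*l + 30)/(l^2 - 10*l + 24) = (l - 5)/(l - 4)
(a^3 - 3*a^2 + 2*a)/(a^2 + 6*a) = (a^2 - 3*a + 2)/(a + 6)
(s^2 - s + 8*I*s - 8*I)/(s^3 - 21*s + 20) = (s + 8*I)/(s^2 + s - 20)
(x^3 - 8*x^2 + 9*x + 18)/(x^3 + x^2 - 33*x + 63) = (x^2 - 5*x - 6)/(x^2 + 4*x - 21)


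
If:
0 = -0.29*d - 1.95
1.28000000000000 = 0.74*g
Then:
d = -6.72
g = 1.73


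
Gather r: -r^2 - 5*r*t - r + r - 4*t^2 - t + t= -r^2 - 5*r*t - 4*t^2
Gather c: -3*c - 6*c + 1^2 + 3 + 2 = 6 - 9*c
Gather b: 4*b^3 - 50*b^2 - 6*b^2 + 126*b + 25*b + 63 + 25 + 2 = 4*b^3 - 56*b^2 + 151*b + 90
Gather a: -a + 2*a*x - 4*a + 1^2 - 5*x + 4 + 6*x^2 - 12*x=a*(2*x - 5) + 6*x^2 - 17*x + 5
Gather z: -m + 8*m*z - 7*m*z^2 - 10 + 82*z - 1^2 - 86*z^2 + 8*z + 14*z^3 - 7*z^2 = -m + 14*z^3 + z^2*(-7*m - 93) + z*(8*m + 90) - 11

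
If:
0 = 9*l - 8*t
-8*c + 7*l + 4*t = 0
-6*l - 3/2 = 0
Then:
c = -23/64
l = -1/4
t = -9/32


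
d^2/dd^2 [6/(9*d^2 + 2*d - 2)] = 12*(-81*d^2 - 18*d + 4*(9*d + 1)^2 + 18)/(9*d^2 + 2*d - 2)^3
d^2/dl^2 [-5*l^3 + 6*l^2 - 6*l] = 12 - 30*l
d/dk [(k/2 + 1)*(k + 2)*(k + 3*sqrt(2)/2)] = (k/2 + 1)*(3*k + 2 + 3*sqrt(2))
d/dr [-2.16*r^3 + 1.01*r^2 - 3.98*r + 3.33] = -6.48*r^2 + 2.02*r - 3.98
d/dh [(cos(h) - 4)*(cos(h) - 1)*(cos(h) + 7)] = (-3*cos(h)^2 - 4*cos(h) + 31)*sin(h)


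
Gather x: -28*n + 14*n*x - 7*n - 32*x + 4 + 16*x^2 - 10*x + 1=-35*n + 16*x^2 + x*(14*n - 42) + 5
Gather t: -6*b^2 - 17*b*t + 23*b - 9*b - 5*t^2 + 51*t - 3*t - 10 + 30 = -6*b^2 + 14*b - 5*t^2 + t*(48 - 17*b) + 20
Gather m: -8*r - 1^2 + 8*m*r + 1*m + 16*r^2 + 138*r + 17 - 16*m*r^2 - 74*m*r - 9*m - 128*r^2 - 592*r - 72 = m*(-16*r^2 - 66*r - 8) - 112*r^2 - 462*r - 56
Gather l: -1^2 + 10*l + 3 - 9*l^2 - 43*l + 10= -9*l^2 - 33*l + 12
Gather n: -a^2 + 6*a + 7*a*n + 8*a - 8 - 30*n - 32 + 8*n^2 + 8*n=-a^2 + 14*a + 8*n^2 + n*(7*a - 22) - 40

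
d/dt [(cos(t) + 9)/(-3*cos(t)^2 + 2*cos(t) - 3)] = 3*(sin(t)^2 - 18*cos(t) + 6)*sin(t)/(3*sin(t)^2 + 2*cos(t) - 6)^2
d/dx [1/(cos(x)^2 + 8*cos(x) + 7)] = 2*(cos(x) + 4)*sin(x)/(cos(x)^2 + 8*cos(x) + 7)^2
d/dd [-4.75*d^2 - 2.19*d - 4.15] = -9.5*d - 2.19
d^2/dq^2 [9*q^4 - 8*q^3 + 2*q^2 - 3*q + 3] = 108*q^2 - 48*q + 4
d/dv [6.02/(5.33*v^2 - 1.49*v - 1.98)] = (8.9698 - 64.1732*v)/(-5.33*v^2 + 1.49*v + 1.98)^2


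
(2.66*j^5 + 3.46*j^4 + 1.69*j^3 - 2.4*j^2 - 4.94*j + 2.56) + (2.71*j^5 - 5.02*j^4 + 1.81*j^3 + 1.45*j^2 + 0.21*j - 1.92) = 5.37*j^5 - 1.56*j^4 + 3.5*j^3 - 0.95*j^2 - 4.73*j + 0.64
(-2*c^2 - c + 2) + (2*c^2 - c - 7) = -2*c - 5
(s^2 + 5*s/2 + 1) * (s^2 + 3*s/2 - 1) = s^4 + 4*s^3 + 15*s^2/4 - s - 1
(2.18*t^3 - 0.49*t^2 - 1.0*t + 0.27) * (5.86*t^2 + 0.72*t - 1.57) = 12.7748*t^5 - 1.3018*t^4 - 9.6354*t^3 + 1.6315*t^2 + 1.7644*t - 0.4239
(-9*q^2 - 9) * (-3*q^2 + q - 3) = 27*q^4 - 9*q^3 + 54*q^2 - 9*q + 27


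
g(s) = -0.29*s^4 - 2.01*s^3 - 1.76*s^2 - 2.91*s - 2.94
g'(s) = -1.16*s^3 - 6.03*s^2 - 3.52*s - 2.91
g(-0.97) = -0.20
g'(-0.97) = -4.11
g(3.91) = -229.16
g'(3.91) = -178.20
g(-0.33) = -2.10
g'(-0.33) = -2.36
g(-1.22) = 1.00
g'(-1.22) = -5.48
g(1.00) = -9.91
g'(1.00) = -13.62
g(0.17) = -3.50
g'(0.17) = -3.69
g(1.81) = -29.00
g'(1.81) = -35.91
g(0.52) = -5.23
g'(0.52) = -6.53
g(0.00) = -2.94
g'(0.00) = -2.91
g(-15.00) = -8252.79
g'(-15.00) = 2608.14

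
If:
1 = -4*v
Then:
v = -1/4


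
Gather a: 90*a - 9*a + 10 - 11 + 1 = 81*a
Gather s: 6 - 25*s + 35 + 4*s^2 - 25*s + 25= 4*s^2 - 50*s + 66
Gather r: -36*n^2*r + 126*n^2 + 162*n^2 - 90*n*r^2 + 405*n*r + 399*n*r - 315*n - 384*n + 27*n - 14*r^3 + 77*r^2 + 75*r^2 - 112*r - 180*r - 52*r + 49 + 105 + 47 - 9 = 288*n^2 - 672*n - 14*r^3 + r^2*(152 - 90*n) + r*(-36*n^2 + 804*n - 344) + 192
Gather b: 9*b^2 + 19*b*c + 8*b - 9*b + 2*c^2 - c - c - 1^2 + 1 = 9*b^2 + b*(19*c - 1) + 2*c^2 - 2*c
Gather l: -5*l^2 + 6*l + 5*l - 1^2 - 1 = -5*l^2 + 11*l - 2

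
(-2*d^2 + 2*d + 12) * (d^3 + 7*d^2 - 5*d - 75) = -2*d^5 - 12*d^4 + 36*d^3 + 224*d^2 - 210*d - 900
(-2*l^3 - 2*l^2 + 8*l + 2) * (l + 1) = -2*l^4 - 4*l^3 + 6*l^2 + 10*l + 2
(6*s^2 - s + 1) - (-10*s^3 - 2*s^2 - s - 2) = 10*s^3 + 8*s^2 + 3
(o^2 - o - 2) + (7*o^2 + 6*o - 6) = 8*o^2 + 5*o - 8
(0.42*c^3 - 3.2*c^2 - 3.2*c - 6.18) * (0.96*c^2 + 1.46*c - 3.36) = 0.4032*c^5 - 2.4588*c^4 - 9.1552*c^3 + 0.147200000000002*c^2 + 1.7292*c + 20.7648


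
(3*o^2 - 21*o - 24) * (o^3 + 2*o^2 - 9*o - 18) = 3*o^5 - 15*o^4 - 93*o^3 + 87*o^2 + 594*o + 432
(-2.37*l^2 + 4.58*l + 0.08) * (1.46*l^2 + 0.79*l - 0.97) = -3.4602*l^4 + 4.8145*l^3 + 6.0339*l^2 - 4.3794*l - 0.0776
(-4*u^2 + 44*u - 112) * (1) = -4*u^2 + 44*u - 112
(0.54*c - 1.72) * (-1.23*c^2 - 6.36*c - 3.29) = -0.6642*c^3 - 1.3188*c^2 + 9.1626*c + 5.6588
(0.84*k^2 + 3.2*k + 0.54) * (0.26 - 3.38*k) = -2.8392*k^3 - 10.5976*k^2 - 0.9932*k + 0.1404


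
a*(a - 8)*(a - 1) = a^3 - 9*a^2 + 8*a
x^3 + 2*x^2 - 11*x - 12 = (x - 3)*(x + 1)*(x + 4)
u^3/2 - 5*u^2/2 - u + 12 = (u/2 + 1)*(u - 4)*(u - 3)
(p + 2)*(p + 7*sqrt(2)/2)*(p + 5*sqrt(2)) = p^3 + 2*p^2 + 17*sqrt(2)*p^2/2 + 17*sqrt(2)*p + 35*p + 70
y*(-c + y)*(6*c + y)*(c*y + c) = -6*c^3*y^2 - 6*c^3*y + 5*c^2*y^3 + 5*c^2*y^2 + c*y^4 + c*y^3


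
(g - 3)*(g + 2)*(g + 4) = g^3 + 3*g^2 - 10*g - 24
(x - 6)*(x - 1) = x^2 - 7*x + 6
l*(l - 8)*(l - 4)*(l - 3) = l^4 - 15*l^3 + 68*l^2 - 96*l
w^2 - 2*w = w*(w - 2)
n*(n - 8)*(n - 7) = n^3 - 15*n^2 + 56*n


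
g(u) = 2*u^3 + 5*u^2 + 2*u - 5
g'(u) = 6*u^2 + 10*u + 2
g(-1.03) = -3.94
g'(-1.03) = -1.93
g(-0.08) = -5.13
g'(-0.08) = 1.24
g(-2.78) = -14.89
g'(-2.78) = 20.57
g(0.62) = -1.36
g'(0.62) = 10.51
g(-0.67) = -4.70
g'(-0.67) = -2.01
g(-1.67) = -3.71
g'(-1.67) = 2.03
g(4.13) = 229.43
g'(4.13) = 145.64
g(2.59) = 68.47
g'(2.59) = 68.15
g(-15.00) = -5660.00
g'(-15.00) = 1202.00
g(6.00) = 619.00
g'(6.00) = 278.00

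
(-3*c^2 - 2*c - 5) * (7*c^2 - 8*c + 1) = -21*c^4 + 10*c^3 - 22*c^2 + 38*c - 5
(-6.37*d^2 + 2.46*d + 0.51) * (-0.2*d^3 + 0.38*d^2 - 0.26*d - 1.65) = 1.274*d^5 - 2.9126*d^4 + 2.489*d^3 + 10.0647*d^2 - 4.1916*d - 0.8415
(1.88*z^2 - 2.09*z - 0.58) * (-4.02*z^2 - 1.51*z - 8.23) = -7.5576*z^4 + 5.563*z^3 - 9.9849*z^2 + 18.0765*z + 4.7734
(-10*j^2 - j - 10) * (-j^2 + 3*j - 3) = 10*j^4 - 29*j^3 + 37*j^2 - 27*j + 30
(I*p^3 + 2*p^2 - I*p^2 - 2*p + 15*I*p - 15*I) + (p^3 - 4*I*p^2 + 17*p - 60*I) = p^3 + I*p^3 + 2*p^2 - 5*I*p^2 + 15*p + 15*I*p - 75*I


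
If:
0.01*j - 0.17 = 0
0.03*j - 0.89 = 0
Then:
No Solution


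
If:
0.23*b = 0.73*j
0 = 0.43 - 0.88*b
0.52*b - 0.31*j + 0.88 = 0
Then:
No Solution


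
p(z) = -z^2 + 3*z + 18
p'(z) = 3 - 2*z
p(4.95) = 8.35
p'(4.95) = -6.90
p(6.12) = -1.09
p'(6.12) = -9.24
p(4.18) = 13.07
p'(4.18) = -5.36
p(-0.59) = 15.88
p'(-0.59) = 4.18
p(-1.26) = 12.63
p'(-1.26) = 5.52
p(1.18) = 20.15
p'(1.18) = 0.64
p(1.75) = 20.19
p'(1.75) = -0.50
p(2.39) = 19.46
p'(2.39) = -1.78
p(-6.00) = -36.00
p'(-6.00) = 15.00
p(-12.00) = -162.00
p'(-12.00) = 27.00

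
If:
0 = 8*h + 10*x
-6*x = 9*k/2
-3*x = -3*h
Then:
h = 0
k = 0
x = 0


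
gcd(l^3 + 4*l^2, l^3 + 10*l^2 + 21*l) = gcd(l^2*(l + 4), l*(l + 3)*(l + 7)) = l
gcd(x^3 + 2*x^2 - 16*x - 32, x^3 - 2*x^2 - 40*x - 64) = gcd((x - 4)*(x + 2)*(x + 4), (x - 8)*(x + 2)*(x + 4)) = x^2 + 6*x + 8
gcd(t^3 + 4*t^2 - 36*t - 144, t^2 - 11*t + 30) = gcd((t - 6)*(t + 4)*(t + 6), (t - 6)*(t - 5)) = t - 6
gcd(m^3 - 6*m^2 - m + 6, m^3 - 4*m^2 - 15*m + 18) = m^2 - 7*m + 6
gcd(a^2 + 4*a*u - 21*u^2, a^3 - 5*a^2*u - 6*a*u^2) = 1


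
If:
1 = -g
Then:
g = -1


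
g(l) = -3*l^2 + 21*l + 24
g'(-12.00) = 93.00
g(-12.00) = -660.00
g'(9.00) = -33.00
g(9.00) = -30.00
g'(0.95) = 15.30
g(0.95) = 41.24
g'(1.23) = 13.62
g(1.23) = 45.29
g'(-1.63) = 30.78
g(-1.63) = -18.20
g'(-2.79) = 37.74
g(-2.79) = -57.94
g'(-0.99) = 26.94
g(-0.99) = 0.27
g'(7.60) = -24.60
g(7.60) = 10.32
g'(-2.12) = 33.72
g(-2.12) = -34.00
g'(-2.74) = 37.44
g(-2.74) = -56.06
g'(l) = 21 - 6*l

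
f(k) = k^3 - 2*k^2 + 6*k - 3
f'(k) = 3*k^2 - 4*k + 6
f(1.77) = 6.90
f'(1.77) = 8.32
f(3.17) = 27.78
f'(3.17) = 23.47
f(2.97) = 23.38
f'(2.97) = 20.58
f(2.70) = 18.30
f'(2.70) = 17.07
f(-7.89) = -666.01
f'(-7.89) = 224.32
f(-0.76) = -9.15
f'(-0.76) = 10.77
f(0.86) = 1.32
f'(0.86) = 4.78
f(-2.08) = -33.13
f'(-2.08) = 27.30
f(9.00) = 618.00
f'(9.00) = 213.00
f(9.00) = 618.00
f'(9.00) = 213.00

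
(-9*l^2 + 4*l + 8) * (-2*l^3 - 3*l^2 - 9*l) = 18*l^5 + 19*l^4 + 53*l^3 - 60*l^2 - 72*l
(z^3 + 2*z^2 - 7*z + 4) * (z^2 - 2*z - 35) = z^5 - 46*z^3 - 52*z^2 + 237*z - 140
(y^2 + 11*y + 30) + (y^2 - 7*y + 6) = 2*y^2 + 4*y + 36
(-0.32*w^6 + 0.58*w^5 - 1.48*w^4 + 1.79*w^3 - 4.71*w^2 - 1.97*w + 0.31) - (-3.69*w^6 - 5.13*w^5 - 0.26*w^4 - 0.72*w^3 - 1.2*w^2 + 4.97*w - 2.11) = 3.37*w^6 + 5.71*w^5 - 1.22*w^4 + 2.51*w^3 - 3.51*w^2 - 6.94*w + 2.42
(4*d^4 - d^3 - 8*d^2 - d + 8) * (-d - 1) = -4*d^5 - 3*d^4 + 9*d^3 + 9*d^2 - 7*d - 8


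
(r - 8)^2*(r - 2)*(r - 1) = r^4 - 19*r^3 + 114*r^2 - 224*r + 128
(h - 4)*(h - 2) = h^2 - 6*h + 8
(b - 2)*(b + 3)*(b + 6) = b^3 + 7*b^2 - 36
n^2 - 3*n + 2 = (n - 2)*(n - 1)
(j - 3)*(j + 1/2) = j^2 - 5*j/2 - 3/2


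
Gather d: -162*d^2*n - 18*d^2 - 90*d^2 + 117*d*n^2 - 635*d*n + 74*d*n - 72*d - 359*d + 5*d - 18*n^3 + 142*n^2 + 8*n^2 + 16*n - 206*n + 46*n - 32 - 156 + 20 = d^2*(-162*n - 108) + d*(117*n^2 - 561*n - 426) - 18*n^3 + 150*n^2 - 144*n - 168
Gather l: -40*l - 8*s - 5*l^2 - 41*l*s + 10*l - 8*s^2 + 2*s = -5*l^2 + l*(-41*s - 30) - 8*s^2 - 6*s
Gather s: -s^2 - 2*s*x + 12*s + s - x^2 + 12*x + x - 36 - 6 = -s^2 + s*(13 - 2*x) - x^2 + 13*x - 42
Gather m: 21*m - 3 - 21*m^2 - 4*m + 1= -21*m^2 + 17*m - 2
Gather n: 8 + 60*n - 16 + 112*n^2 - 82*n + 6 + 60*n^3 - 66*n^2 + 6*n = 60*n^3 + 46*n^2 - 16*n - 2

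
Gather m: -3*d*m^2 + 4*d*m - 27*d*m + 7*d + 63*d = -3*d*m^2 - 23*d*m + 70*d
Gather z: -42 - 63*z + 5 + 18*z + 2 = -45*z - 35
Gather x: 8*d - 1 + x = 8*d + x - 1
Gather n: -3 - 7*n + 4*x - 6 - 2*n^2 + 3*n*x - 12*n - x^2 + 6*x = -2*n^2 + n*(3*x - 19) - x^2 + 10*x - 9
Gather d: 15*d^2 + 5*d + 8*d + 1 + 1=15*d^2 + 13*d + 2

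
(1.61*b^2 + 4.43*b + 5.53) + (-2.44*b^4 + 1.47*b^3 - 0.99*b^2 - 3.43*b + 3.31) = -2.44*b^4 + 1.47*b^3 + 0.62*b^2 + 1.0*b + 8.84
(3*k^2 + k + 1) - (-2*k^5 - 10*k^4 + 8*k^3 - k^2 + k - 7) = 2*k^5 + 10*k^4 - 8*k^3 + 4*k^2 + 8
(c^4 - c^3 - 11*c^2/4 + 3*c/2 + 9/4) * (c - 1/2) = c^5 - 3*c^4/2 - 9*c^3/4 + 23*c^2/8 + 3*c/2 - 9/8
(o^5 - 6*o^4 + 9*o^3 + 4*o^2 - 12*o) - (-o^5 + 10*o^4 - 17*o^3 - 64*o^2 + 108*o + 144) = 2*o^5 - 16*o^4 + 26*o^3 + 68*o^2 - 120*o - 144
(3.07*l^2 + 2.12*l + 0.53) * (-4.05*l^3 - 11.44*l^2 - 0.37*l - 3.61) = -12.4335*l^5 - 43.7068*l^4 - 27.5352*l^3 - 17.9303*l^2 - 7.8493*l - 1.9133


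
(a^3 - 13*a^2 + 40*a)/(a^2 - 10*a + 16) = a*(a - 5)/(a - 2)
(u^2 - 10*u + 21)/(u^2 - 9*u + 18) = (u - 7)/(u - 6)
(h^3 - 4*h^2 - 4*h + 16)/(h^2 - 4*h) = h - 4/h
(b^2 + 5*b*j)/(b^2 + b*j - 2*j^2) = b*(b + 5*j)/(b^2 + b*j - 2*j^2)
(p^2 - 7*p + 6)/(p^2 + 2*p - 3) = (p - 6)/(p + 3)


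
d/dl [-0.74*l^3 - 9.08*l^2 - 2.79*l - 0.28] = -2.22*l^2 - 18.16*l - 2.79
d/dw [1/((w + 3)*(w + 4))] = (-2*w - 7)/(w^4 + 14*w^3 + 73*w^2 + 168*w + 144)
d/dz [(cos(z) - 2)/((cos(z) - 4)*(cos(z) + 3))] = (cos(z)^2 - 4*cos(z) + 14)*sin(z)/((cos(z) - 4)^2*(cos(z) + 3)^2)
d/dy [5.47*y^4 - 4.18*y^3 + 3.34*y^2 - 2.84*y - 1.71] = 21.88*y^3 - 12.54*y^2 + 6.68*y - 2.84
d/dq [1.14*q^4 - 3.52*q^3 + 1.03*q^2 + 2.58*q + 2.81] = 4.56*q^3 - 10.56*q^2 + 2.06*q + 2.58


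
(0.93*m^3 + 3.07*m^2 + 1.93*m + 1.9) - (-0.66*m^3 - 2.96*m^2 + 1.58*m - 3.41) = 1.59*m^3 + 6.03*m^2 + 0.35*m + 5.31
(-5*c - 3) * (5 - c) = 5*c^2 - 22*c - 15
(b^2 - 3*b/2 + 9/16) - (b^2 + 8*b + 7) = -19*b/2 - 103/16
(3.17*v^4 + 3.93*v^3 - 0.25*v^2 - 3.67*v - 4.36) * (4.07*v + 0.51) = 12.9019*v^5 + 17.6118*v^4 + 0.9868*v^3 - 15.0644*v^2 - 19.6169*v - 2.2236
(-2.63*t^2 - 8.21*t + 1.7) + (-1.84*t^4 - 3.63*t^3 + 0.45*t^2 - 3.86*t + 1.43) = -1.84*t^4 - 3.63*t^3 - 2.18*t^2 - 12.07*t + 3.13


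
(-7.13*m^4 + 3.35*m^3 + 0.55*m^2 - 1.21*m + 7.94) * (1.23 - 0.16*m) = 1.1408*m^5 - 9.3059*m^4 + 4.0325*m^3 + 0.8701*m^2 - 2.7587*m + 9.7662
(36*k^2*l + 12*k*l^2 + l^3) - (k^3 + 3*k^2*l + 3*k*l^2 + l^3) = -k^3 + 33*k^2*l + 9*k*l^2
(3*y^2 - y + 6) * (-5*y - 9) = -15*y^3 - 22*y^2 - 21*y - 54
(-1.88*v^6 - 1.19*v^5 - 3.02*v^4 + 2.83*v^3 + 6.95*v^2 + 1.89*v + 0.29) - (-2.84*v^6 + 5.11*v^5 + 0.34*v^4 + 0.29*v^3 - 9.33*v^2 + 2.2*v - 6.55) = 0.96*v^6 - 6.3*v^5 - 3.36*v^4 + 2.54*v^3 + 16.28*v^2 - 0.31*v + 6.84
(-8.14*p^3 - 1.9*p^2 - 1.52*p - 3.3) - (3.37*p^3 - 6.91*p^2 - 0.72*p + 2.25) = -11.51*p^3 + 5.01*p^2 - 0.8*p - 5.55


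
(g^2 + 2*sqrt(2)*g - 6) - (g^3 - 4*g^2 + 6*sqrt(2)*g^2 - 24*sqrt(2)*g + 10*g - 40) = -g^3 - 6*sqrt(2)*g^2 + 5*g^2 - 10*g + 26*sqrt(2)*g + 34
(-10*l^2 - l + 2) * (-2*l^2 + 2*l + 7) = 20*l^4 - 18*l^3 - 76*l^2 - 3*l + 14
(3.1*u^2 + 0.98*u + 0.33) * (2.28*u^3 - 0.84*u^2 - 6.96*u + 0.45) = 7.068*u^5 - 0.3696*u^4 - 21.6468*u^3 - 5.703*u^2 - 1.8558*u + 0.1485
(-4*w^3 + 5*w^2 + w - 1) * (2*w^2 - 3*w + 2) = -8*w^5 + 22*w^4 - 21*w^3 + 5*w^2 + 5*w - 2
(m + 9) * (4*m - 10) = 4*m^2 + 26*m - 90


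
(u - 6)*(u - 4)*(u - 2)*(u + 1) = u^4 - 11*u^3 + 32*u^2 - 4*u - 48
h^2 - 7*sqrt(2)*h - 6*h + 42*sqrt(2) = (h - 6)*(h - 7*sqrt(2))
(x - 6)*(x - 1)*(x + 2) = x^3 - 5*x^2 - 8*x + 12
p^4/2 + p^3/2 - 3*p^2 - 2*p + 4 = (p/2 + 1)*(p - 2)*(p - 1)*(p + 2)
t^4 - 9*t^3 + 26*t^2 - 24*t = t*(t - 4)*(t - 3)*(t - 2)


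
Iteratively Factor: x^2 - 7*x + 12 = (x - 4)*(x - 3)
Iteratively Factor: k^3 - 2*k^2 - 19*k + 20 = (k + 4)*(k^2 - 6*k + 5) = (k - 5)*(k + 4)*(k - 1)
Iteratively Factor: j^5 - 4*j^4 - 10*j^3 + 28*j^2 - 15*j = (j - 1)*(j^4 - 3*j^3 - 13*j^2 + 15*j) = (j - 1)^2*(j^3 - 2*j^2 - 15*j) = (j - 1)^2*(j + 3)*(j^2 - 5*j) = (j - 5)*(j - 1)^2*(j + 3)*(j)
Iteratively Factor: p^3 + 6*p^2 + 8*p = (p)*(p^2 + 6*p + 8) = p*(p + 2)*(p + 4)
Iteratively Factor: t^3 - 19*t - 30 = (t + 2)*(t^2 - 2*t - 15) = (t - 5)*(t + 2)*(t + 3)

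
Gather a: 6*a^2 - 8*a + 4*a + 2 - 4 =6*a^2 - 4*a - 2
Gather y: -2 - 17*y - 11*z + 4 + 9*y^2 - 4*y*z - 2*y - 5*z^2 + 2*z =9*y^2 + y*(-4*z - 19) - 5*z^2 - 9*z + 2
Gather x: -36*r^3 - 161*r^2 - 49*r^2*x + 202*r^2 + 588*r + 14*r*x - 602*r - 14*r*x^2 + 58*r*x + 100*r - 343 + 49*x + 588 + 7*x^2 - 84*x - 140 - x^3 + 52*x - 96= -36*r^3 + 41*r^2 + 86*r - x^3 + x^2*(7 - 14*r) + x*(-49*r^2 + 72*r + 17) + 9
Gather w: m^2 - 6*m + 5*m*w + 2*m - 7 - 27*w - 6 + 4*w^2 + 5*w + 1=m^2 - 4*m + 4*w^2 + w*(5*m - 22) - 12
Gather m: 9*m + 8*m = 17*m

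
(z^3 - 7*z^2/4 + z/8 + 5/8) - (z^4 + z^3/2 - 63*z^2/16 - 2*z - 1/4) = -z^4 + z^3/2 + 35*z^2/16 + 17*z/8 + 7/8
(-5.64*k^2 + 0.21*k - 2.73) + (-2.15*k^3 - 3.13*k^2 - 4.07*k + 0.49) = -2.15*k^3 - 8.77*k^2 - 3.86*k - 2.24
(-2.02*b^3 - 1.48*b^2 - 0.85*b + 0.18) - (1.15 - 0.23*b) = -2.02*b^3 - 1.48*b^2 - 0.62*b - 0.97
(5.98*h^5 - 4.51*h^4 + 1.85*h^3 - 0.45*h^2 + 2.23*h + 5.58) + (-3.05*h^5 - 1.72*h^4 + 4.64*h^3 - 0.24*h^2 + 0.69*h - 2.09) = 2.93*h^5 - 6.23*h^4 + 6.49*h^3 - 0.69*h^2 + 2.92*h + 3.49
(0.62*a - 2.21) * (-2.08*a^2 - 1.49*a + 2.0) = -1.2896*a^3 + 3.673*a^2 + 4.5329*a - 4.42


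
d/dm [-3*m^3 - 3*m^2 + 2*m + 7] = -9*m^2 - 6*m + 2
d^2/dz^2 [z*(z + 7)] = 2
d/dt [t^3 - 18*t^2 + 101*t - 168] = 3*t^2 - 36*t + 101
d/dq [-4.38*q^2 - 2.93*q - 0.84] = -8.76*q - 2.93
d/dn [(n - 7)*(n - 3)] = 2*n - 10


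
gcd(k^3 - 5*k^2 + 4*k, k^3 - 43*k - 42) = 1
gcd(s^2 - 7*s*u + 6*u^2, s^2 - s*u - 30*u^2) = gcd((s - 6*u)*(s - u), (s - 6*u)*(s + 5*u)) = s - 6*u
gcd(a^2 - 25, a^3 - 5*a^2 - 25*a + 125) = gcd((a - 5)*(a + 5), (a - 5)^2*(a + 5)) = a^2 - 25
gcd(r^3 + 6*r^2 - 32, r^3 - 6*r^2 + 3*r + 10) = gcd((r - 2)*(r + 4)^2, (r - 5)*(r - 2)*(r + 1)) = r - 2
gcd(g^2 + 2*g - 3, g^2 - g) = g - 1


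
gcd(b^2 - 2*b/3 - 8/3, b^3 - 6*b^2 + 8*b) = b - 2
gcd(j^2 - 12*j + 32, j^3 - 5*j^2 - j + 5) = 1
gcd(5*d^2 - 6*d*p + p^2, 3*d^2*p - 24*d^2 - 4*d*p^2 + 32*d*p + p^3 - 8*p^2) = -d + p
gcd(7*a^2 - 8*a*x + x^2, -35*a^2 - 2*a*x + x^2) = -7*a + x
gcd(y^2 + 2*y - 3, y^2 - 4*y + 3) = y - 1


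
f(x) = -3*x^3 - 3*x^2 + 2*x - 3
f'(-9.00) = -673.00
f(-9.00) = 1923.00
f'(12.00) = -1366.00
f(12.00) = -5595.00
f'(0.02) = 1.88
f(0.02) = -2.96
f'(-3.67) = -97.20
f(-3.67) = 97.55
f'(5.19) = -271.56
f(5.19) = -492.82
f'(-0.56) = 2.54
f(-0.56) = -4.53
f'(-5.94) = -279.91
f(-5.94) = 508.02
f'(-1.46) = -8.42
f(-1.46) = -2.98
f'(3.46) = -126.50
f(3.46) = -156.26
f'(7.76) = -586.52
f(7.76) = -1570.00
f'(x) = -9*x^2 - 6*x + 2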